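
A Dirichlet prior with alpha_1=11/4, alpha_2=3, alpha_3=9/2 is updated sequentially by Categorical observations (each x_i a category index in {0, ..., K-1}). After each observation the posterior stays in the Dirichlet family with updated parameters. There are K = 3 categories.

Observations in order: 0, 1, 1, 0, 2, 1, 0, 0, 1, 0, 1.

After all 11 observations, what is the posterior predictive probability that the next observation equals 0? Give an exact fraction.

31/85

obs 1: x=0 → posterior Dirichlet(15/4, 3, 9/2)
obs 2: x=1 → posterior Dirichlet(15/4, 4, 9/2)
obs 3: x=1 → posterior Dirichlet(15/4, 5, 9/2)
obs 4: x=0 → posterior Dirichlet(19/4, 5, 9/2)
obs 5: x=2 → posterior Dirichlet(19/4, 5, 11/2)
obs 6: x=1 → posterior Dirichlet(19/4, 6, 11/2)
obs 7: x=0 → posterior Dirichlet(23/4, 6, 11/2)
obs 8: x=0 → posterior Dirichlet(27/4, 6, 11/2)
obs 9: x=1 → posterior Dirichlet(27/4, 7, 11/2)
obs 10: x=0 → posterior Dirichlet(31/4, 7, 11/2)
obs 11: x=1 → posterior Dirichlet(31/4, 8, 11/2)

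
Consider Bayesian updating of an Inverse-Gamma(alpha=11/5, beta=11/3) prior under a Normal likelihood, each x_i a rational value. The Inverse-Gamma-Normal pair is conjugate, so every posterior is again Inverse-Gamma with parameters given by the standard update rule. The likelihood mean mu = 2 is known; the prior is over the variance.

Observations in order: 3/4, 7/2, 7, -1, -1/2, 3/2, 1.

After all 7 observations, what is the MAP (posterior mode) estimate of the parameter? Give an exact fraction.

12635/3216

obs 1: x=3/4 → posterior Inverse-Gamma(27/10, 427/96)
obs 2: x=7/2 → posterior Inverse-Gamma(16/5, 535/96)
obs 3: x=7 → posterior Inverse-Gamma(37/10, 1735/96)
obs 4: x=-1 → posterior Inverse-Gamma(21/5, 2167/96)
obs 5: x=-1/2 → posterior Inverse-Gamma(47/10, 2467/96)
obs 6: x=3/2 → posterior Inverse-Gamma(26/5, 2479/96)
obs 7: x=1 → posterior Inverse-Gamma(57/10, 2527/96)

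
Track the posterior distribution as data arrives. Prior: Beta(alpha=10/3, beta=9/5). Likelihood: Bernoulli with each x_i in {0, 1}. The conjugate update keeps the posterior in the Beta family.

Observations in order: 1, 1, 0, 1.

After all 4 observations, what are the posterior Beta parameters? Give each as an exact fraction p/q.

alpha=19/3, beta=14/5

obs 1: x=1 → posterior Beta(13/3, 9/5)
obs 2: x=1 → posterior Beta(16/3, 9/5)
obs 3: x=0 → posterior Beta(16/3, 14/5)
obs 4: x=1 → posterior Beta(19/3, 14/5)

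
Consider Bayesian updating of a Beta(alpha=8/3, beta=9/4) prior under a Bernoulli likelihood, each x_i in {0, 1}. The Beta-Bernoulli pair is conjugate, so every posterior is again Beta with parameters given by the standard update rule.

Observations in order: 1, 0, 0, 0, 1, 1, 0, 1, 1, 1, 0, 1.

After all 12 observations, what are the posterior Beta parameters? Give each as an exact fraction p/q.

obs 1: x=1 → posterior Beta(11/3, 9/4)
obs 2: x=0 → posterior Beta(11/3, 13/4)
obs 3: x=0 → posterior Beta(11/3, 17/4)
obs 4: x=0 → posterior Beta(11/3, 21/4)
obs 5: x=1 → posterior Beta(14/3, 21/4)
obs 6: x=1 → posterior Beta(17/3, 21/4)
obs 7: x=0 → posterior Beta(17/3, 25/4)
obs 8: x=1 → posterior Beta(20/3, 25/4)
obs 9: x=1 → posterior Beta(23/3, 25/4)
obs 10: x=1 → posterior Beta(26/3, 25/4)
obs 11: x=0 → posterior Beta(26/3, 29/4)
obs 12: x=1 → posterior Beta(29/3, 29/4)

alpha=29/3, beta=29/4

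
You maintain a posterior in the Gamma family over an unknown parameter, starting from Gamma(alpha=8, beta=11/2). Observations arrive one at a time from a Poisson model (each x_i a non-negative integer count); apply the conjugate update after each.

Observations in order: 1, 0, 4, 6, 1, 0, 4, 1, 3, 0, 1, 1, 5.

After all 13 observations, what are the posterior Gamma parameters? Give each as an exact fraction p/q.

alpha=35, beta=37/2

obs 1: x=1 → posterior Gamma(9, 13/2)
obs 2: x=0 → posterior Gamma(9, 15/2)
obs 3: x=4 → posterior Gamma(13, 17/2)
obs 4: x=6 → posterior Gamma(19, 19/2)
obs 5: x=1 → posterior Gamma(20, 21/2)
obs 6: x=0 → posterior Gamma(20, 23/2)
obs 7: x=4 → posterior Gamma(24, 25/2)
obs 8: x=1 → posterior Gamma(25, 27/2)
obs 9: x=3 → posterior Gamma(28, 29/2)
obs 10: x=0 → posterior Gamma(28, 31/2)
obs 11: x=1 → posterior Gamma(29, 33/2)
obs 12: x=1 → posterior Gamma(30, 35/2)
obs 13: x=5 → posterior Gamma(35, 37/2)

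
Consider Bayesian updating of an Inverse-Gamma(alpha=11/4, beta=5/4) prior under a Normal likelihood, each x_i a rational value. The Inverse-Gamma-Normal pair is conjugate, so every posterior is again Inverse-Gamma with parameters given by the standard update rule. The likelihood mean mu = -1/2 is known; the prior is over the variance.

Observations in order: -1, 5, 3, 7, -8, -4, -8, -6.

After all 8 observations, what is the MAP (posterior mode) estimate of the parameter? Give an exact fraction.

513/31

obs 1: x=-1 → posterior Inverse-Gamma(13/4, 11/8)
obs 2: x=5 → posterior Inverse-Gamma(15/4, 33/2)
obs 3: x=3 → posterior Inverse-Gamma(17/4, 181/8)
obs 4: x=7 → posterior Inverse-Gamma(19/4, 203/4)
obs 5: x=-8 → posterior Inverse-Gamma(21/4, 631/8)
obs 6: x=-4 → posterior Inverse-Gamma(23/4, 85)
obs 7: x=-8 → posterior Inverse-Gamma(25/4, 905/8)
obs 8: x=-6 → posterior Inverse-Gamma(27/4, 513/4)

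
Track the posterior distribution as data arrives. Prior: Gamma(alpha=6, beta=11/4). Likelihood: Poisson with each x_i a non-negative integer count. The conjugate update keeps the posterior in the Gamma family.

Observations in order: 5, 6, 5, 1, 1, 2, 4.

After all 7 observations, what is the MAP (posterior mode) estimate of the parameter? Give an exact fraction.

116/39

obs 1: x=5 → posterior Gamma(11, 15/4)
obs 2: x=6 → posterior Gamma(17, 19/4)
obs 3: x=5 → posterior Gamma(22, 23/4)
obs 4: x=1 → posterior Gamma(23, 27/4)
obs 5: x=1 → posterior Gamma(24, 31/4)
obs 6: x=2 → posterior Gamma(26, 35/4)
obs 7: x=4 → posterior Gamma(30, 39/4)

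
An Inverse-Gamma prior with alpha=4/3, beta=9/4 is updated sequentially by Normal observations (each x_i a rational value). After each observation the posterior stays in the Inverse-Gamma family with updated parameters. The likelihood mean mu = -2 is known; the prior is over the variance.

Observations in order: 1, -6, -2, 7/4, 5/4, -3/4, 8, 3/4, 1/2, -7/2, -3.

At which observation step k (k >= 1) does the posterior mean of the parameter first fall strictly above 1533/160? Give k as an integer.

k = 2

obs 1: x=1 → posterior Inverse-Gamma(11/6, 27/4)
obs 2: x=-6 → posterior Inverse-Gamma(7/3, 59/4)
obs 3: x=-2 → posterior Inverse-Gamma(17/6, 59/4)
obs 4: x=7/4 → posterior Inverse-Gamma(10/3, 697/32)
obs 5: x=5/4 → posterior Inverse-Gamma(23/6, 433/16)
obs 6: x=-3/4 → posterior Inverse-Gamma(13/3, 891/32)
obs 7: x=8 → posterior Inverse-Gamma(29/6, 2491/32)
obs 8: x=3/4 → posterior Inverse-Gamma(16/3, 653/8)
obs 9: x=1/2 → posterior Inverse-Gamma(35/6, 339/4)
obs 10: x=-7/2 → posterior Inverse-Gamma(19/3, 687/8)
obs 11: x=-3 → posterior Inverse-Gamma(41/6, 691/8)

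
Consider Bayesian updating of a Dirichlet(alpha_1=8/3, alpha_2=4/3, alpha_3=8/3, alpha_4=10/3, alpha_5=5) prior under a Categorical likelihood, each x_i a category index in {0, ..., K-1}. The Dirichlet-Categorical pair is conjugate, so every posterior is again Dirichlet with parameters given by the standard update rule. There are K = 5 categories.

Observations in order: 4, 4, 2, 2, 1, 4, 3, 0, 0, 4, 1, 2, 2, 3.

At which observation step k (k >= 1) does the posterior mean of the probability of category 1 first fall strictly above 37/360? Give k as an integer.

k = 5

obs 1: x=4 → posterior Dirichlet(8/3, 4/3, 8/3, 10/3, 6)
obs 2: x=4 → posterior Dirichlet(8/3, 4/3, 8/3, 10/3, 7)
obs 3: x=2 → posterior Dirichlet(8/3, 4/3, 11/3, 10/3, 7)
obs 4: x=2 → posterior Dirichlet(8/3, 4/3, 14/3, 10/3, 7)
obs 5: x=1 → posterior Dirichlet(8/3, 7/3, 14/3, 10/3, 7)
obs 6: x=4 → posterior Dirichlet(8/3, 7/3, 14/3, 10/3, 8)
obs 7: x=3 → posterior Dirichlet(8/3, 7/3, 14/3, 13/3, 8)
obs 8: x=0 → posterior Dirichlet(11/3, 7/3, 14/3, 13/3, 8)
obs 9: x=0 → posterior Dirichlet(14/3, 7/3, 14/3, 13/3, 8)
obs 10: x=4 → posterior Dirichlet(14/3, 7/3, 14/3, 13/3, 9)
obs 11: x=1 → posterior Dirichlet(14/3, 10/3, 14/3, 13/3, 9)
obs 12: x=2 → posterior Dirichlet(14/3, 10/3, 17/3, 13/3, 9)
obs 13: x=2 → posterior Dirichlet(14/3, 10/3, 20/3, 13/3, 9)
obs 14: x=3 → posterior Dirichlet(14/3, 10/3, 20/3, 16/3, 9)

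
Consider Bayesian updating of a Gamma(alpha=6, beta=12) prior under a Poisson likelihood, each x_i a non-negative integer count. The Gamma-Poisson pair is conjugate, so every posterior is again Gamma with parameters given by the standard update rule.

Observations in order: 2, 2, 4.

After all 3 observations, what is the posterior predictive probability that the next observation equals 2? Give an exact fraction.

3065257232666015625/18446744073709551616

obs 1: x=2 → posterior Gamma(8, 13)
obs 2: x=2 → posterior Gamma(10, 14)
obs 3: x=4 → posterior Gamma(14, 15)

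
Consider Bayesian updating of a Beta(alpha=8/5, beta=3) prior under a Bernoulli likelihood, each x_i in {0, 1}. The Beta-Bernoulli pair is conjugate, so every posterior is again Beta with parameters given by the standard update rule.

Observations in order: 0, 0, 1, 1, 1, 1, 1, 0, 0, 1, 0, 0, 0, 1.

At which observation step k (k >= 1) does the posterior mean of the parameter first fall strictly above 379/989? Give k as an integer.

obs 1: x=0 → posterior Beta(8/5, 4)
obs 2: x=0 → posterior Beta(8/5, 5)
obs 3: x=1 → posterior Beta(13/5, 5)
obs 4: x=1 → posterior Beta(18/5, 5)
obs 5: x=1 → posterior Beta(23/5, 5)
obs 6: x=1 → posterior Beta(28/5, 5)
obs 7: x=1 → posterior Beta(33/5, 5)
obs 8: x=0 → posterior Beta(33/5, 6)
obs 9: x=0 → posterior Beta(33/5, 7)
obs 10: x=1 → posterior Beta(38/5, 7)
obs 11: x=0 → posterior Beta(38/5, 8)
obs 12: x=0 → posterior Beta(38/5, 9)
obs 13: x=0 → posterior Beta(38/5, 10)
obs 14: x=1 → posterior Beta(43/5, 10)

k = 4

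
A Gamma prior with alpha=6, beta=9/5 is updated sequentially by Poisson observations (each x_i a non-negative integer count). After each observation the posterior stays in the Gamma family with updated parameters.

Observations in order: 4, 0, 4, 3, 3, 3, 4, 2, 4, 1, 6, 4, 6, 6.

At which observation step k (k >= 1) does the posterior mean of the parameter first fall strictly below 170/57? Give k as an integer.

k = 2

obs 1: x=4 → posterior Gamma(10, 14/5)
obs 2: x=0 → posterior Gamma(10, 19/5)
obs 3: x=4 → posterior Gamma(14, 24/5)
obs 4: x=3 → posterior Gamma(17, 29/5)
obs 5: x=3 → posterior Gamma(20, 34/5)
obs 6: x=3 → posterior Gamma(23, 39/5)
obs 7: x=4 → posterior Gamma(27, 44/5)
obs 8: x=2 → posterior Gamma(29, 49/5)
obs 9: x=4 → posterior Gamma(33, 54/5)
obs 10: x=1 → posterior Gamma(34, 59/5)
obs 11: x=6 → posterior Gamma(40, 64/5)
obs 12: x=4 → posterior Gamma(44, 69/5)
obs 13: x=6 → posterior Gamma(50, 74/5)
obs 14: x=6 → posterior Gamma(56, 79/5)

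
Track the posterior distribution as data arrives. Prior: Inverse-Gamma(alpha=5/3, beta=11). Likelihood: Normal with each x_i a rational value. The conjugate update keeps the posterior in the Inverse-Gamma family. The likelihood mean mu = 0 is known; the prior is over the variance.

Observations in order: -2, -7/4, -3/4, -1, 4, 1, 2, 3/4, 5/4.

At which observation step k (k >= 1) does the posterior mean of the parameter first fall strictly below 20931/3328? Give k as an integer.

k = 4

obs 1: x=-2 → posterior Inverse-Gamma(13/6, 13)
obs 2: x=-7/4 → posterior Inverse-Gamma(8/3, 465/32)
obs 3: x=-3/4 → posterior Inverse-Gamma(19/6, 237/16)
obs 4: x=-1 → posterior Inverse-Gamma(11/3, 245/16)
obs 5: x=4 → posterior Inverse-Gamma(25/6, 373/16)
obs 6: x=1 → posterior Inverse-Gamma(14/3, 381/16)
obs 7: x=2 → posterior Inverse-Gamma(31/6, 413/16)
obs 8: x=3/4 → posterior Inverse-Gamma(17/3, 835/32)
obs 9: x=5/4 → posterior Inverse-Gamma(37/6, 215/8)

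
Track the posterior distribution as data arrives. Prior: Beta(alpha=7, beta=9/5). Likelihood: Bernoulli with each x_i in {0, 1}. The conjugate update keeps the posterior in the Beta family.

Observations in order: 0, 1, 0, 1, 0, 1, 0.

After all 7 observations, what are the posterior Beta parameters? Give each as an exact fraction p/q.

alpha=10, beta=29/5

obs 1: x=0 → posterior Beta(7, 14/5)
obs 2: x=1 → posterior Beta(8, 14/5)
obs 3: x=0 → posterior Beta(8, 19/5)
obs 4: x=1 → posterior Beta(9, 19/5)
obs 5: x=0 → posterior Beta(9, 24/5)
obs 6: x=1 → posterior Beta(10, 24/5)
obs 7: x=0 → posterior Beta(10, 29/5)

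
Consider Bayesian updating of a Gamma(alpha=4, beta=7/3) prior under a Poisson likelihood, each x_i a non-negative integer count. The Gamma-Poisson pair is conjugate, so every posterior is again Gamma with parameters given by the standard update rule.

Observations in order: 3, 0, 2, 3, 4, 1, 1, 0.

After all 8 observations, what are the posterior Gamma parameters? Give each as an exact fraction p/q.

alpha=18, beta=31/3

obs 1: x=3 → posterior Gamma(7, 10/3)
obs 2: x=0 → posterior Gamma(7, 13/3)
obs 3: x=2 → posterior Gamma(9, 16/3)
obs 4: x=3 → posterior Gamma(12, 19/3)
obs 5: x=4 → posterior Gamma(16, 22/3)
obs 6: x=1 → posterior Gamma(17, 25/3)
obs 7: x=1 → posterior Gamma(18, 28/3)
obs 8: x=0 → posterior Gamma(18, 31/3)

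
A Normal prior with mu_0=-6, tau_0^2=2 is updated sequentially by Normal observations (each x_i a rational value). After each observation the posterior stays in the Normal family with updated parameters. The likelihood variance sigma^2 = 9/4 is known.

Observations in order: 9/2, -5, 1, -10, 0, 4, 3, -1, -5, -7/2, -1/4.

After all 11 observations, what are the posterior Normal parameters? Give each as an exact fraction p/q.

mu_0=-152/97, tau_0^2=18/97

obs 1: x=9/2 → posterior Normal(-18/17, 18/17)
obs 2: x=-5 → posterior Normal(-58/25, 18/25)
obs 3: x=1 → posterior Normal(-50/33, 6/11)
obs 4: x=-10 → posterior Normal(-130/41, 18/41)
obs 5: x=0 → posterior Normal(-130/49, 18/49)
obs 6: x=4 → posterior Normal(-98/57, 6/19)
obs 7: x=3 → posterior Normal(-74/65, 18/65)
obs 8: x=-1 → posterior Normal(-82/73, 18/73)
obs 9: x=-5 → posterior Normal(-122/81, 2/9)
obs 10: x=-7/2 → posterior Normal(-150/89, 18/89)
obs 11: x=-1/4 → posterior Normal(-152/97, 18/97)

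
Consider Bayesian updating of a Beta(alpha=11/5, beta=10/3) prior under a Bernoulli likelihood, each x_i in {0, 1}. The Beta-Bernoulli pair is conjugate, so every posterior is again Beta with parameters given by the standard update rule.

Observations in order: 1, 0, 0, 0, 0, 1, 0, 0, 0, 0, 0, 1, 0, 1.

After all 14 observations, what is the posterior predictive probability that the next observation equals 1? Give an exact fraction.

93/293

obs 1: x=1 → posterior Beta(16/5, 10/3)
obs 2: x=0 → posterior Beta(16/5, 13/3)
obs 3: x=0 → posterior Beta(16/5, 16/3)
obs 4: x=0 → posterior Beta(16/5, 19/3)
obs 5: x=0 → posterior Beta(16/5, 22/3)
obs 6: x=1 → posterior Beta(21/5, 22/3)
obs 7: x=0 → posterior Beta(21/5, 25/3)
obs 8: x=0 → posterior Beta(21/5, 28/3)
obs 9: x=0 → posterior Beta(21/5, 31/3)
obs 10: x=0 → posterior Beta(21/5, 34/3)
obs 11: x=0 → posterior Beta(21/5, 37/3)
obs 12: x=1 → posterior Beta(26/5, 37/3)
obs 13: x=0 → posterior Beta(26/5, 40/3)
obs 14: x=1 → posterior Beta(31/5, 40/3)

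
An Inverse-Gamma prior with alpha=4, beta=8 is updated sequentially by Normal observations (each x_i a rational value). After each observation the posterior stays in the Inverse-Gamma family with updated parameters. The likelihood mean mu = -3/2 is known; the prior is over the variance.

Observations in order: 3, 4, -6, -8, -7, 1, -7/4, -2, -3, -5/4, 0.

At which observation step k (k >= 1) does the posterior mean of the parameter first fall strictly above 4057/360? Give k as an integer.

obs 1: x=3 → posterior Inverse-Gamma(9/2, 145/8)
obs 2: x=4 → posterior Inverse-Gamma(5, 133/4)
obs 3: x=-6 → posterior Inverse-Gamma(11/2, 347/8)
obs 4: x=-8 → posterior Inverse-Gamma(6, 129/2)
obs 5: x=-7 → posterior Inverse-Gamma(13/2, 637/8)
obs 6: x=1 → posterior Inverse-Gamma(7, 331/4)
obs 7: x=-7/4 → posterior Inverse-Gamma(15/2, 2649/32)
obs 8: x=-2 → posterior Inverse-Gamma(8, 2653/32)
obs 9: x=-3 → posterior Inverse-Gamma(17/2, 2689/32)
obs 10: x=-5/4 → posterior Inverse-Gamma(9, 1345/16)
obs 11: x=0 → posterior Inverse-Gamma(19/2, 1363/16)

k = 4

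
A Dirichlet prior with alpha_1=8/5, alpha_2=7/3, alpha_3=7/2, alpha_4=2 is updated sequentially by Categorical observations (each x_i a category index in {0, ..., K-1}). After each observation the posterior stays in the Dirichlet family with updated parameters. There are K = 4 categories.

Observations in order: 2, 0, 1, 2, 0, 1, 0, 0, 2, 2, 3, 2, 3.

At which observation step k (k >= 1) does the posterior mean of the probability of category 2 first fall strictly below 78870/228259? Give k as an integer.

obs 1: x=2 → posterior Dirichlet(8/5, 7/3, 9/2, 2)
obs 2: x=0 → posterior Dirichlet(13/5, 7/3, 9/2, 2)
obs 3: x=1 → posterior Dirichlet(13/5, 10/3, 9/2, 2)
obs 4: x=2 → posterior Dirichlet(13/5, 10/3, 11/2, 2)
obs 5: x=0 → posterior Dirichlet(18/5, 10/3, 11/2, 2)
obs 6: x=1 → posterior Dirichlet(18/5, 13/3, 11/2, 2)
obs 7: x=0 → posterior Dirichlet(23/5, 13/3, 11/2, 2)
obs 8: x=0 → posterior Dirichlet(28/5, 13/3, 11/2, 2)
obs 9: x=2 → posterior Dirichlet(28/5, 13/3, 13/2, 2)
obs 10: x=2 → posterior Dirichlet(28/5, 13/3, 15/2, 2)
obs 11: x=3 → posterior Dirichlet(28/5, 13/3, 15/2, 3)
obs 12: x=2 → posterior Dirichlet(28/5, 13/3, 17/2, 3)
obs 13: x=3 → posterior Dirichlet(28/5, 13/3, 17/2, 4)

k = 7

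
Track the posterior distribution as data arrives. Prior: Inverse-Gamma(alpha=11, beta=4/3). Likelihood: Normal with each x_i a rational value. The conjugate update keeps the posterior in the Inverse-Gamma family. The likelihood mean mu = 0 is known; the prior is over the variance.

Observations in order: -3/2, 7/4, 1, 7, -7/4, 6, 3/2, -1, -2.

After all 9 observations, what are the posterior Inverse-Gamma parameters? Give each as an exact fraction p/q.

obs 1: x=-3/2 → posterior Inverse-Gamma(23/2, 59/24)
obs 2: x=7/4 → posterior Inverse-Gamma(12, 383/96)
obs 3: x=1 → posterior Inverse-Gamma(25/2, 431/96)
obs 4: x=7 → posterior Inverse-Gamma(13, 2783/96)
obs 5: x=-7/4 → posterior Inverse-Gamma(27/2, 1465/48)
obs 6: x=6 → posterior Inverse-Gamma(14, 2329/48)
obs 7: x=3/2 → posterior Inverse-Gamma(29/2, 2383/48)
obs 8: x=-1 → posterior Inverse-Gamma(15, 2407/48)
obs 9: x=-2 → posterior Inverse-Gamma(31/2, 2503/48)

alpha=31/2, beta=2503/48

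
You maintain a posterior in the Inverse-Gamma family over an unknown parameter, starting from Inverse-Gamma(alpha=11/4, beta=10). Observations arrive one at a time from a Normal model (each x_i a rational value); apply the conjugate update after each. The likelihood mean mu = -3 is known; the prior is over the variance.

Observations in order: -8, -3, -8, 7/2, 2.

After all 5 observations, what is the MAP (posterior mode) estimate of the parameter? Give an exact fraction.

obs 1: x=-8 → posterior Inverse-Gamma(13/4, 45/2)
obs 2: x=-3 → posterior Inverse-Gamma(15/4, 45/2)
obs 3: x=-8 → posterior Inverse-Gamma(17/4, 35)
obs 4: x=7/2 → posterior Inverse-Gamma(19/4, 449/8)
obs 5: x=2 → posterior Inverse-Gamma(21/4, 549/8)

549/50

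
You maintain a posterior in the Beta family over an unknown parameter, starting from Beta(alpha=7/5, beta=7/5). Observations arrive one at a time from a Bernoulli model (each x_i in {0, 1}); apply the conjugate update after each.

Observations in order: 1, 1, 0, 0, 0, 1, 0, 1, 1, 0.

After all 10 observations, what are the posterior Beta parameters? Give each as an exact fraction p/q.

alpha=32/5, beta=32/5

obs 1: x=1 → posterior Beta(12/5, 7/5)
obs 2: x=1 → posterior Beta(17/5, 7/5)
obs 3: x=0 → posterior Beta(17/5, 12/5)
obs 4: x=0 → posterior Beta(17/5, 17/5)
obs 5: x=0 → posterior Beta(17/5, 22/5)
obs 6: x=1 → posterior Beta(22/5, 22/5)
obs 7: x=0 → posterior Beta(22/5, 27/5)
obs 8: x=1 → posterior Beta(27/5, 27/5)
obs 9: x=1 → posterior Beta(32/5, 27/5)
obs 10: x=0 → posterior Beta(32/5, 32/5)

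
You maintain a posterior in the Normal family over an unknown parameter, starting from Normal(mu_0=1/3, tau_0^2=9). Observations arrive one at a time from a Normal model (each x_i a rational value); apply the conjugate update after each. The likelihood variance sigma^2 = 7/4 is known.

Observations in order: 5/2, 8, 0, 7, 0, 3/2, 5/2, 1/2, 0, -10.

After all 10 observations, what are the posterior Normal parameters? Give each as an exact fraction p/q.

obs 1: x=5/2 → posterior Normal(277/129, 63/43)
obs 2: x=8 → posterior Normal(1141/237, 63/79)
obs 3: x=0 → posterior Normal(1141/345, 63/115)
obs 4: x=7 → posterior Normal(1897/453, 63/151)
obs 5: x=0 → posterior Normal(1897/561, 63/187)
obs 6: x=3/2 → posterior Normal(2059/669, 63/223)
obs 7: x=5/2 → posterior Normal(2329/777, 9/37)
obs 8: x=1/2 → posterior Normal(2383/885, 63/295)
obs 9: x=0 → posterior Normal(2383/993, 63/331)
obs 10: x=-10 → posterior Normal(1303/1101, 63/367)

mu_0=1303/1101, tau_0^2=63/367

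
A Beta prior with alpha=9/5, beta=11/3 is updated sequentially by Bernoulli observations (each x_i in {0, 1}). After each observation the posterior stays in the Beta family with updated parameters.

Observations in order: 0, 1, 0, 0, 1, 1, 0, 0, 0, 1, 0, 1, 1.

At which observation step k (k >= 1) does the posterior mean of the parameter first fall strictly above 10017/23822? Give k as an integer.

obs 1: x=0 → posterior Beta(9/5, 14/3)
obs 2: x=1 → posterior Beta(14/5, 14/3)
obs 3: x=0 → posterior Beta(14/5, 17/3)
obs 4: x=0 → posterior Beta(14/5, 20/3)
obs 5: x=1 → posterior Beta(19/5, 20/3)
obs 6: x=1 → posterior Beta(24/5, 20/3)
obs 7: x=0 → posterior Beta(24/5, 23/3)
obs 8: x=0 → posterior Beta(24/5, 26/3)
obs 9: x=0 → posterior Beta(24/5, 29/3)
obs 10: x=1 → posterior Beta(29/5, 29/3)
obs 11: x=0 → posterior Beta(29/5, 32/3)
obs 12: x=1 → posterior Beta(34/5, 32/3)
obs 13: x=1 → posterior Beta(39/5, 32/3)

k = 13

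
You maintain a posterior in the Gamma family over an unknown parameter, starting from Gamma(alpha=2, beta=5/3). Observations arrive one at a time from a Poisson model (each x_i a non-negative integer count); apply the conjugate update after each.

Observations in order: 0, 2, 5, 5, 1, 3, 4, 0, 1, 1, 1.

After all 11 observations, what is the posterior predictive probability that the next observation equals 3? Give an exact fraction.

obs 1: x=0 → posterior Gamma(2, 8/3)
obs 2: x=2 → posterior Gamma(4, 11/3)
obs 3: x=5 → posterior Gamma(9, 14/3)
obs 4: x=5 → posterior Gamma(14, 17/3)
obs 5: x=1 → posterior Gamma(15, 20/3)
obs 6: x=3 → posterior Gamma(18, 23/3)
obs 7: x=4 → posterior Gamma(22, 26/3)
obs 8: x=0 → posterior Gamma(22, 29/3)
obs 9: x=1 → posterior Gamma(23, 32/3)
obs 10: x=1 → posterior Gamma(24, 35/3)
obs 11: x=1 → posterior Gamma(25, 38/3)

246649108460586443186550663650609277488332800/1438626275603521989270100382252682485138269921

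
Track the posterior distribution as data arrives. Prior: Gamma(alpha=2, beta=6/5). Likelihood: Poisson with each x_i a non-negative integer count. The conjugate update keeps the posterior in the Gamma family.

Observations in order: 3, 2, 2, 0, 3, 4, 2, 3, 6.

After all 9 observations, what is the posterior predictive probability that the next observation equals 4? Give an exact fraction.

obs 1: x=3 → posterior Gamma(5, 11/5)
obs 2: x=2 → posterior Gamma(7, 16/5)
obs 3: x=2 → posterior Gamma(9, 21/5)
obs 4: x=0 → posterior Gamma(9, 26/5)
obs 5: x=3 → posterior Gamma(12, 31/5)
obs 6: x=4 → posterior Gamma(16, 36/5)
obs 7: x=2 → posterior Gamma(18, 41/5)
obs 8: x=3 → posterior Gamma(21, 46/5)
obs 9: x=6 → posterior Gamma(27, 51/5)

31117631849133996645919305953067595584805968797915625/223218814439409027539921272038883616401663948601950208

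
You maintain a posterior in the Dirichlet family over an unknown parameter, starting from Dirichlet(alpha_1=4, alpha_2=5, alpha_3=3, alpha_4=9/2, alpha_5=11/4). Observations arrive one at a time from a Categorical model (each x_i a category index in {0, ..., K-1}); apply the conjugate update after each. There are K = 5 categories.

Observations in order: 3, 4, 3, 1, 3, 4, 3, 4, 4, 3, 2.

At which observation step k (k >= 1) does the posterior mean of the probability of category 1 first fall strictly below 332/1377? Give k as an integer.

k = 2

obs 1: x=3 → posterior Dirichlet(4, 5, 3, 11/2, 11/4)
obs 2: x=4 → posterior Dirichlet(4, 5, 3, 11/2, 15/4)
obs 3: x=3 → posterior Dirichlet(4, 5, 3, 13/2, 15/4)
obs 4: x=1 → posterior Dirichlet(4, 6, 3, 13/2, 15/4)
obs 5: x=3 → posterior Dirichlet(4, 6, 3, 15/2, 15/4)
obs 6: x=4 → posterior Dirichlet(4, 6, 3, 15/2, 19/4)
obs 7: x=3 → posterior Dirichlet(4, 6, 3, 17/2, 19/4)
obs 8: x=4 → posterior Dirichlet(4, 6, 3, 17/2, 23/4)
obs 9: x=4 → posterior Dirichlet(4, 6, 3, 17/2, 27/4)
obs 10: x=3 → posterior Dirichlet(4, 6, 3, 19/2, 27/4)
obs 11: x=2 → posterior Dirichlet(4, 6, 4, 19/2, 27/4)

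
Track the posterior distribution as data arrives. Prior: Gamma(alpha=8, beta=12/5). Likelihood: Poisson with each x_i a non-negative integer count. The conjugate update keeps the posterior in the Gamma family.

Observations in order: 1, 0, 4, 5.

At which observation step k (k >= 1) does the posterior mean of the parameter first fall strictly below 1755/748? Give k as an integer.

obs 1: x=1 → posterior Gamma(9, 17/5)
obs 2: x=0 → posterior Gamma(9, 22/5)
obs 3: x=4 → posterior Gamma(13, 27/5)
obs 4: x=5 → posterior Gamma(18, 32/5)

k = 2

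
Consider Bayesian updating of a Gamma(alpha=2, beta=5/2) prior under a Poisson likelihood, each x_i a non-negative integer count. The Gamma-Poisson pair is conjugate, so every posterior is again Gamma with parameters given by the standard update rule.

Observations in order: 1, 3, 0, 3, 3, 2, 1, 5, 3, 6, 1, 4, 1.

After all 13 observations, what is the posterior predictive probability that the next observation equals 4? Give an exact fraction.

6205869463333622027567797247279446880614671038922246597680/55580493749883105460460457306521470136438703942203892762699

obs 1: x=1 → posterior Gamma(3, 7/2)
obs 2: x=3 → posterior Gamma(6, 9/2)
obs 3: x=0 → posterior Gamma(6, 11/2)
obs 4: x=3 → posterior Gamma(9, 13/2)
obs 5: x=3 → posterior Gamma(12, 15/2)
obs 6: x=2 → posterior Gamma(14, 17/2)
obs 7: x=1 → posterior Gamma(15, 19/2)
obs 8: x=5 → posterior Gamma(20, 21/2)
obs 9: x=3 → posterior Gamma(23, 23/2)
obs 10: x=6 → posterior Gamma(29, 25/2)
obs 11: x=1 → posterior Gamma(30, 27/2)
obs 12: x=4 → posterior Gamma(34, 29/2)
obs 13: x=1 → posterior Gamma(35, 31/2)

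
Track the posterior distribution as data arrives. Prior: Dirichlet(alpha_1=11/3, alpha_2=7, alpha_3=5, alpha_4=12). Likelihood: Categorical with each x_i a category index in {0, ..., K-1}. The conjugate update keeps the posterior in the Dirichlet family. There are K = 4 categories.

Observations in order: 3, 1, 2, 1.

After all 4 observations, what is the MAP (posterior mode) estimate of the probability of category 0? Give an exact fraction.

8/83

obs 1: x=3 → posterior Dirichlet(11/3, 7, 5, 13)
obs 2: x=1 → posterior Dirichlet(11/3, 8, 5, 13)
obs 3: x=2 → posterior Dirichlet(11/3, 8, 6, 13)
obs 4: x=1 → posterior Dirichlet(11/3, 9, 6, 13)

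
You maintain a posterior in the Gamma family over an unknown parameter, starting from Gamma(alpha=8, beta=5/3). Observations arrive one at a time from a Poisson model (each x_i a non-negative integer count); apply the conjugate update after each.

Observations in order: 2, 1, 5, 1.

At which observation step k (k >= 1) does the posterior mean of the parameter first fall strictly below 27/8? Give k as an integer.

k = 2

obs 1: x=2 → posterior Gamma(10, 8/3)
obs 2: x=1 → posterior Gamma(11, 11/3)
obs 3: x=5 → posterior Gamma(16, 14/3)
obs 4: x=1 → posterior Gamma(17, 17/3)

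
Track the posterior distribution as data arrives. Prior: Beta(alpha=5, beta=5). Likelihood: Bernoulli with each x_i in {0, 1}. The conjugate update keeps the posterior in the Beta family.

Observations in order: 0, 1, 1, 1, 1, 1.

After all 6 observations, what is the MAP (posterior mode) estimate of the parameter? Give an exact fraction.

obs 1: x=0 → posterior Beta(5, 6)
obs 2: x=1 → posterior Beta(6, 6)
obs 3: x=1 → posterior Beta(7, 6)
obs 4: x=1 → posterior Beta(8, 6)
obs 5: x=1 → posterior Beta(9, 6)
obs 6: x=1 → posterior Beta(10, 6)

9/14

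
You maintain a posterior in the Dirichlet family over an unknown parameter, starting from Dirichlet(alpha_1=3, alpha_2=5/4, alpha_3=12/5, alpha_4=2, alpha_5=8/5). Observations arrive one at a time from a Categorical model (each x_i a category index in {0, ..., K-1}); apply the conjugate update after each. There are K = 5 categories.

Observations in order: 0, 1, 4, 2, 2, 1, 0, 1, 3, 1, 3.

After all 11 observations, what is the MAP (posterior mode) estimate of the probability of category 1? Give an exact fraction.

obs 1: x=0 → posterior Dirichlet(4, 5/4, 12/5, 2, 8/5)
obs 2: x=1 → posterior Dirichlet(4, 9/4, 12/5, 2, 8/5)
obs 3: x=4 → posterior Dirichlet(4, 9/4, 12/5, 2, 13/5)
obs 4: x=2 → posterior Dirichlet(4, 9/4, 17/5, 2, 13/5)
obs 5: x=2 → posterior Dirichlet(4, 9/4, 22/5, 2, 13/5)
obs 6: x=1 → posterior Dirichlet(4, 13/4, 22/5, 2, 13/5)
obs 7: x=0 → posterior Dirichlet(5, 13/4, 22/5, 2, 13/5)
obs 8: x=1 → posterior Dirichlet(5, 17/4, 22/5, 2, 13/5)
obs 9: x=3 → posterior Dirichlet(5, 17/4, 22/5, 3, 13/5)
obs 10: x=1 → posterior Dirichlet(5, 21/4, 22/5, 3, 13/5)
obs 11: x=3 → posterior Dirichlet(5, 21/4, 22/5, 4, 13/5)

17/65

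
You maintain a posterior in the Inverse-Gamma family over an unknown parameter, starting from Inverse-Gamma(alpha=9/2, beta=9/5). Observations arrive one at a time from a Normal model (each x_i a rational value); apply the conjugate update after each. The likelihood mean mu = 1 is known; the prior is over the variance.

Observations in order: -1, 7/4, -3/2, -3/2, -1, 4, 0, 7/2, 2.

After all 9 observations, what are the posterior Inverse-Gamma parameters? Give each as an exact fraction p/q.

obs 1: x=-1 → posterior Inverse-Gamma(5, 19/5)
obs 2: x=7/4 → posterior Inverse-Gamma(11/2, 653/160)
obs 3: x=-3/2 → posterior Inverse-Gamma(6, 1153/160)
obs 4: x=-3/2 → posterior Inverse-Gamma(13/2, 1653/160)
obs 5: x=-1 → posterior Inverse-Gamma(7, 1973/160)
obs 6: x=4 → posterior Inverse-Gamma(15/2, 2693/160)
obs 7: x=0 → posterior Inverse-Gamma(8, 2773/160)
obs 8: x=7/2 → posterior Inverse-Gamma(17/2, 3273/160)
obs 9: x=2 → posterior Inverse-Gamma(9, 3353/160)

alpha=9, beta=3353/160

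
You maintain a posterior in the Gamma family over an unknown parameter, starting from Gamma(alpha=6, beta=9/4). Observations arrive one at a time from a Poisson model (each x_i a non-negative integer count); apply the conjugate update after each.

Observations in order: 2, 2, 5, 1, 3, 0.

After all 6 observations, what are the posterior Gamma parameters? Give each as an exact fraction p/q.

alpha=19, beta=33/4

obs 1: x=2 → posterior Gamma(8, 13/4)
obs 2: x=2 → posterior Gamma(10, 17/4)
obs 3: x=5 → posterior Gamma(15, 21/4)
obs 4: x=1 → posterior Gamma(16, 25/4)
obs 5: x=3 → posterior Gamma(19, 29/4)
obs 6: x=0 → posterior Gamma(19, 33/4)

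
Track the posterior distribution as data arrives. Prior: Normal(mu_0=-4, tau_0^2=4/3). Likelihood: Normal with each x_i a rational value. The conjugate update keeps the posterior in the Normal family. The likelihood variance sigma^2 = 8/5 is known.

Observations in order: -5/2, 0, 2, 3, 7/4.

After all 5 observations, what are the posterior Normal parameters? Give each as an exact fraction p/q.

mu_0=-11/124, tau_0^2=8/31

obs 1: x=-5/2 → posterior Normal(-73/22, 8/11)
obs 2: x=0 → posterior Normal(-73/32, 1/2)
obs 3: x=2 → posterior Normal(-53/42, 8/21)
obs 4: x=3 → posterior Normal(-23/52, 4/13)
obs 5: x=7/4 → posterior Normal(-11/124, 8/31)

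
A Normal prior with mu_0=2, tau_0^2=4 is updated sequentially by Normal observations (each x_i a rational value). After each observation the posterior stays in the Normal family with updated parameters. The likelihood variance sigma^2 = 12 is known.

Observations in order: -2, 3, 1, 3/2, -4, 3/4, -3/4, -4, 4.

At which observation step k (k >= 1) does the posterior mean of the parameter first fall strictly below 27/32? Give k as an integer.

k = 5

obs 1: x=-2 → posterior Normal(1, 3)
obs 2: x=3 → posterior Normal(7/5, 12/5)
obs 3: x=1 → posterior Normal(4/3, 2)
obs 4: x=3/2 → posterior Normal(19/14, 12/7)
obs 5: x=-4 → posterior Normal(11/16, 3/2)
obs 6: x=3/4 → posterior Normal(25/36, 4/3)
obs 7: x=-3/4 → posterior Normal(11/20, 6/5)
obs 8: x=-4 → posterior Normal(3/22, 12/11)
obs 9: x=4 → posterior Normal(11/24, 1)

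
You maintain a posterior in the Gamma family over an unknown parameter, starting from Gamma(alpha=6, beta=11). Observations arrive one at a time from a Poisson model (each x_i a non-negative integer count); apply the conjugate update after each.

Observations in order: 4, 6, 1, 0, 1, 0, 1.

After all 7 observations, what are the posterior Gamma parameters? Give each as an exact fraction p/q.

alpha=19, beta=18

obs 1: x=4 → posterior Gamma(10, 12)
obs 2: x=6 → posterior Gamma(16, 13)
obs 3: x=1 → posterior Gamma(17, 14)
obs 4: x=0 → posterior Gamma(17, 15)
obs 5: x=1 → posterior Gamma(18, 16)
obs 6: x=0 → posterior Gamma(18, 17)
obs 7: x=1 → posterior Gamma(19, 18)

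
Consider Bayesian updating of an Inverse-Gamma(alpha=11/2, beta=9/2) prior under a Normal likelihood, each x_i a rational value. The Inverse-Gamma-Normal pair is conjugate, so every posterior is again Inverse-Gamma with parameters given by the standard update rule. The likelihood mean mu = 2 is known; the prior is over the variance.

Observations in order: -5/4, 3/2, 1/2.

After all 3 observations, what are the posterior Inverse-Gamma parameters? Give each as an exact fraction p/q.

obs 1: x=-5/4 → posterior Inverse-Gamma(6, 313/32)
obs 2: x=3/2 → posterior Inverse-Gamma(13/2, 317/32)
obs 3: x=1/2 → posterior Inverse-Gamma(7, 353/32)

alpha=7, beta=353/32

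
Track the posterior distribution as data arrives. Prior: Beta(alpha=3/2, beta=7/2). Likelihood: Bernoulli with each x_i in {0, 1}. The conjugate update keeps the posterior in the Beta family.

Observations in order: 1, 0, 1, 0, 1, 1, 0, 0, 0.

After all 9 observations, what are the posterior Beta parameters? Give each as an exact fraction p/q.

obs 1: x=1 → posterior Beta(5/2, 7/2)
obs 2: x=0 → posterior Beta(5/2, 9/2)
obs 3: x=1 → posterior Beta(7/2, 9/2)
obs 4: x=0 → posterior Beta(7/2, 11/2)
obs 5: x=1 → posterior Beta(9/2, 11/2)
obs 6: x=1 → posterior Beta(11/2, 11/2)
obs 7: x=0 → posterior Beta(11/2, 13/2)
obs 8: x=0 → posterior Beta(11/2, 15/2)
obs 9: x=0 → posterior Beta(11/2, 17/2)

alpha=11/2, beta=17/2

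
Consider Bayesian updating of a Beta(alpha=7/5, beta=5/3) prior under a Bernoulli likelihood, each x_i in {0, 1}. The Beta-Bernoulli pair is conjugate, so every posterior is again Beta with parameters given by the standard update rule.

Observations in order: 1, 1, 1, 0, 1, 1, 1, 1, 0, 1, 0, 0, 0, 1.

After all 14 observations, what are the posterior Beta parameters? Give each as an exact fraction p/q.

obs 1: x=1 → posterior Beta(12/5, 5/3)
obs 2: x=1 → posterior Beta(17/5, 5/3)
obs 3: x=1 → posterior Beta(22/5, 5/3)
obs 4: x=0 → posterior Beta(22/5, 8/3)
obs 5: x=1 → posterior Beta(27/5, 8/3)
obs 6: x=1 → posterior Beta(32/5, 8/3)
obs 7: x=1 → posterior Beta(37/5, 8/3)
obs 8: x=1 → posterior Beta(42/5, 8/3)
obs 9: x=0 → posterior Beta(42/5, 11/3)
obs 10: x=1 → posterior Beta(47/5, 11/3)
obs 11: x=0 → posterior Beta(47/5, 14/3)
obs 12: x=0 → posterior Beta(47/5, 17/3)
obs 13: x=0 → posterior Beta(47/5, 20/3)
obs 14: x=1 → posterior Beta(52/5, 20/3)

alpha=52/5, beta=20/3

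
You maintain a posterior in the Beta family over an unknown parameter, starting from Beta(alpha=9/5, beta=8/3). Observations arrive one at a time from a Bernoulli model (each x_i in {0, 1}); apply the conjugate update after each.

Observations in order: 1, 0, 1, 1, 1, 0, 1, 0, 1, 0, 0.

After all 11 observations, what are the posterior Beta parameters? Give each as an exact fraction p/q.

alpha=39/5, beta=23/3

obs 1: x=1 → posterior Beta(14/5, 8/3)
obs 2: x=0 → posterior Beta(14/5, 11/3)
obs 3: x=1 → posterior Beta(19/5, 11/3)
obs 4: x=1 → posterior Beta(24/5, 11/3)
obs 5: x=1 → posterior Beta(29/5, 11/3)
obs 6: x=0 → posterior Beta(29/5, 14/3)
obs 7: x=1 → posterior Beta(34/5, 14/3)
obs 8: x=0 → posterior Beta(34/5, 17/3)
obs 9: x=1 → posterior Beta(39/5, 17/3)
obs 10: x=0 → posterior Beta(39/5, 20/3)
obs 11: x=0 → posterior Beta(39/5, 23/3)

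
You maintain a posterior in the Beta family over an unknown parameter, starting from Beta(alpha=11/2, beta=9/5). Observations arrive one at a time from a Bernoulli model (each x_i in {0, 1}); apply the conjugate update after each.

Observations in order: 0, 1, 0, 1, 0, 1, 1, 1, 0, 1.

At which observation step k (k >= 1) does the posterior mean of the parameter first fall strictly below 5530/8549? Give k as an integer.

obs 1: x=0 → posterior Beta(11/2, 14/5)
obs 2: x=1 → posterior Beta(13/2, 14/5)
obs 3: x=0 → posterior Beta(13/2, 19/5)
obs 4: x=1 → posterior Beta(15/2, 19/5)
obs 5: x=0 → posterior Beta(15/2, 24/5)
obs 6: x=1 → posterior Beta(17/2, 24/5)
obs 7: x=1 → posterior Beta(19/2, 24/5)
obs 8: x=1 → posterior Beta(21/2, 24/5)
obs 9: x=0 → posterior Beta(21/2, 29/5)
obs 10: x=1 → posterior Beta(23/2, 29/5)

k = 3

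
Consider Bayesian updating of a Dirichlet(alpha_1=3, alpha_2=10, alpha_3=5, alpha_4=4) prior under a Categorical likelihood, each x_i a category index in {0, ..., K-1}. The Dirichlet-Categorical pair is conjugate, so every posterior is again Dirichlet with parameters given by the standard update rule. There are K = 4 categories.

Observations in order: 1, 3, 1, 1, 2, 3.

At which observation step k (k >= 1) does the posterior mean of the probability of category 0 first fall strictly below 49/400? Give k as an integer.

obs 1: x=1 → posterior Dirichlet(3, 11, 5, 4)
obs 2: x=3 → posterior Dirichlet(3, 11, 5, 5)
obs 3: x=1 → posterior Dirichlet(3, 12, 5, 5)
obs 4: x=1 → posterior Dirichlet(3, 13, 5, 5)
obs 5: x=2 → posterior Dirichlet(3, 13, 6, 5)
obs 6: x=3 → posterior Dirichlet(3, 13, 6, 6)

k = 3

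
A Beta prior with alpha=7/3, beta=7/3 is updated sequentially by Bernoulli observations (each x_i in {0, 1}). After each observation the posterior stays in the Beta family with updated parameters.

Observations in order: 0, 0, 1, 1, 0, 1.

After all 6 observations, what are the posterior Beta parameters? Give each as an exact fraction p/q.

obs 1: x=0 → posterior Beta(7/3, 10/3)
obs 2: x=0 → posterior Beta(7/3, 13/3)
obs 3: x=1 → posterior Beta(10/3, 13/3)
obs 4: x=1 → posterior Beta(13/3, 13/3)
obs 5: x=0 → posterior Beta(13/3, 16/3)
obs 6: x=1 → posterior Beta(16/3, 16/3)

alpha=16/3, beta=16/3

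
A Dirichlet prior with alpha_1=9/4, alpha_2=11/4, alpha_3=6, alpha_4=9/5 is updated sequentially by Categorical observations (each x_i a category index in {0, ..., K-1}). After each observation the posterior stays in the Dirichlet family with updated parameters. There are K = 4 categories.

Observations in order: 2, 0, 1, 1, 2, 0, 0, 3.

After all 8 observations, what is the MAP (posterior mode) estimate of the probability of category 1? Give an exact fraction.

25/112

obs 1: x=2 → posterior Dirichlet(9/4, 11/4, 7, 9/5)
obs 2: x=0 → posterior Dirichlet(13/4, 11/4, 7, 9/5)
obs 3: x=1 → posterior Dirichlet(13/4, 15/4, 7, 9/5)
obs 4: x=1 → posterior Dirichlet(13/4, 19/4, 7, 9/5)
obs 5: x=2 → posterior Dirichlet(13/4, 19/4, 8, 9/5)
obs 6: x=0 → posterior Dirichlet(17/4, 19/4, 8, 9/5)
obs 7: x=0 → posterior Dirichlet(21/4, 19/4, 8, 9/5)
obs 8: x=3 → posterior Dirichlet(21/4, 19/4, 8, 14/5)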